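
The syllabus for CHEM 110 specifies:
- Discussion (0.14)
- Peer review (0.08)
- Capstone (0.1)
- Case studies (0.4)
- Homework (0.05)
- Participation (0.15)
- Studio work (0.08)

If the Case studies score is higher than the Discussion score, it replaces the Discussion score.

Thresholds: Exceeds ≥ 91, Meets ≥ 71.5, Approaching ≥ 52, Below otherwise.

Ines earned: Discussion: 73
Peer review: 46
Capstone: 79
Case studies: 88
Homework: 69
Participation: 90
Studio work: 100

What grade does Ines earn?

Case studies (88) > Discussion (73), so Discussion counts as 88.
Weighted total:
  Discussion 88 × 0.14 = 12.32
  Peer review 46 × 0.08 = 3.68
  Capstone 79 × 0.1 = 7.9
  Case studies 88 × 0.4 = 35.2
  Homework 69 × 0.05 = 3.45
  Participation 90 × 0.15 = 13.5
  Studio work 100 × 0.08 = 8
Sum = 84.05
84.05 is ≥ 71.5 and < 91 → Meets

Meets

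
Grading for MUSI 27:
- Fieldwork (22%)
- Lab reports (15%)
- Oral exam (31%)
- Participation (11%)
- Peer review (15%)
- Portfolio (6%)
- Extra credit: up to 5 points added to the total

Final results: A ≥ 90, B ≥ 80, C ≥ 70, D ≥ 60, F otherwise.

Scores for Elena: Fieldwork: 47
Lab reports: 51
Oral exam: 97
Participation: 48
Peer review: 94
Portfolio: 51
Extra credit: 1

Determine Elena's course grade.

C

Weighted total:
  Fieldwork 47 × 0.22 = 10.34
  Lab reports 51 × 0.15 = 7.65
  Oral exam 97 × 0.31 = 30.07
  Participation 48 × 0.11 = 5.28
  Peer review 94 × 0.15 = 14.1
  Portfolio 51 × 0.06 = 3.06
Sum = 70.5
Extra credit: 70.5 + 1 = 71.5
71.5 is ≥ 70 and < 80 → C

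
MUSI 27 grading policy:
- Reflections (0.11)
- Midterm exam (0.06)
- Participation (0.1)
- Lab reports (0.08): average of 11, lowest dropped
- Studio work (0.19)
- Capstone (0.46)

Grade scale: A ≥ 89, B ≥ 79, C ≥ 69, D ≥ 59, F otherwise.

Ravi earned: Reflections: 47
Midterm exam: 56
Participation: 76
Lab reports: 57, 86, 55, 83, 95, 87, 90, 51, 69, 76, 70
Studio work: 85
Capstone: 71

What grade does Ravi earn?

Lab reports: drop 51 → average of remaining 10 = 768/10 = 76.8
Weighted total:
  Reflections 47 × 0.11 = 5.17
  Midterm exam 56 × 0.06 = 3.36
  Participation 76 × 0.1 = 7.6
  Lab reports 76.8 × 0.08 = 6.144
  Studio work 85 × 0.19 = 16.15
  Capstone 71 × 0.46 = 32.66
Sum = 71.084
71.084 is ≥ 69 and < 79 → C

C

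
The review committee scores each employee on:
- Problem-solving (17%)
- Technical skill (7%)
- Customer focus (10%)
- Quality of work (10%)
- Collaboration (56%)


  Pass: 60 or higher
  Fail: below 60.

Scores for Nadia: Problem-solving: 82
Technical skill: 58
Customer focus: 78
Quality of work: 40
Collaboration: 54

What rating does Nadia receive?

Pass

Weighted total:
  Problem-solving 82 × 0.17 = 13.94
  Technical skill 58 × 0.07 = 4.06
  Customer focus 78 × 0.1 = 7.8
  Quality of work 40 × 0.1 = 4
  Collaboration 54 × 0.56 = 30.24
Sum = 60.04
60.04 ≥ 60 → Pass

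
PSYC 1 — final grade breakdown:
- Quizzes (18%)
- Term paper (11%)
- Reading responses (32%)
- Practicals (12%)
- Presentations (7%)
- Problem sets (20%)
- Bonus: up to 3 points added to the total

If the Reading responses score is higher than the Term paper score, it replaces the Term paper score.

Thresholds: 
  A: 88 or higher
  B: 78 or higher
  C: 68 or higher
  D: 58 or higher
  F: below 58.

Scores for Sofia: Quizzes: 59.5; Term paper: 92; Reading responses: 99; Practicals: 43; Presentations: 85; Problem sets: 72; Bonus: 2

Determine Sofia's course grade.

B

Reading responses (99) > Term paper (92), so Term paper counts as 99.
Weighted total:
  Quizzes 59.5 × 0.18 = 10.71
  Term paper 99 × 0.11 = 10.89
  Reading responses 99 × 0.32 = 31.68
  Practicals 43 × 0.12 = 5.16
  Presentations 85 × 0.07 = 5.95
  Problem sets 72 × 0.2 = 14.4
Sum = 78.79
Bonus: 78.79 + 2 = 80.79
80.79 is ≥ 78 and < 88 → B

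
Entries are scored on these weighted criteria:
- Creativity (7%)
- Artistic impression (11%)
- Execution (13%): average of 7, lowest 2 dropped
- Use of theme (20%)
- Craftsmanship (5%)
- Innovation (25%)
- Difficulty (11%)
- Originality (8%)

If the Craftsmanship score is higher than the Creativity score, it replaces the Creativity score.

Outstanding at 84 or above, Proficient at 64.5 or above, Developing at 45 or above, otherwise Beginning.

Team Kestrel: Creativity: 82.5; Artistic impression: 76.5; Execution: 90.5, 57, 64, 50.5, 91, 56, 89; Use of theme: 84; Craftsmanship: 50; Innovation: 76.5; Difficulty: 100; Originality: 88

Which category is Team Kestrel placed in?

Execution: drop 50.5, 56 → average of remaining 5 = 391.5/5 = 78.3
Craftsmanship (50) ≤ Creativity (82.5), so Creativity stays at 82.5.
Weighted total:
  Creativity 82.5 × 0.07 = 5.775
  Artistic impression 76.5 × 0.11 = 8.415
  Execution 78.3 × 0.13 = 10.179
  Use of theme 84 × 0.2 = 16.8
  Craftsmanship 50 × 0.05 = 2.5
  Innovation 76.5 × 0.25 = 19.125
  Difficulty 100 × 0.11 = 11
  Originality 88 × 0.08 = 7.04
Sum = 80.834
80.834 is ≥ 64.5 and < 84 → Proficient

Proficient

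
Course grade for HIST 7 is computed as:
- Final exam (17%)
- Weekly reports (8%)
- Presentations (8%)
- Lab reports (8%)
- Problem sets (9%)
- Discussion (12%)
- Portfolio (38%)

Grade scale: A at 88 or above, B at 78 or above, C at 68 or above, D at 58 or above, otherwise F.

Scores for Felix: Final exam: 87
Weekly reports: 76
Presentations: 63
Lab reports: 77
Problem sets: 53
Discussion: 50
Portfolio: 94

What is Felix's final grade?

B

Weighted total:
  Final exam 87 × 0.17 = 14.79
  Weekly reports 76 × 0.08 = 6.08
  Presentations 63 × 0.08 = 5.04
  Lab reports 77 × 0.08 = 6.16
  Problem sets 53 × 0.09 = 4.77
  Discussion 50 × 0.12 = 6
  Portfolio 94 × 0.38 = 35.72
Sum = 78.56
78.56 is ≥ 78 and < 88 → B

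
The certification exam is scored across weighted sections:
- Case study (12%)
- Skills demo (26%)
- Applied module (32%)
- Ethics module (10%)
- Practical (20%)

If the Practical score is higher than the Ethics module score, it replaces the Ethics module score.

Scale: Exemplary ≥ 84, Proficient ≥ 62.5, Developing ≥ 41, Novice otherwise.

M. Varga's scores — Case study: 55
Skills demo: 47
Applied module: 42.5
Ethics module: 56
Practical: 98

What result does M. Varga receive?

Developing

Practical (98) > Ethics module (56), so Ethics module counts as 98.
Weighted total:
  Case study 55 × 0.12 = 6.6
  Skills demo 47 × 0.26 = 12.22
  Applied module 42.5 × 0.32 = 13.6
  Ethics module 98 × 0.1 = 9.8
  Practical 98 × 0.2 = 19.6
Sum = 61.82
61.82 is ≥ 41 and < 62.5 → Developing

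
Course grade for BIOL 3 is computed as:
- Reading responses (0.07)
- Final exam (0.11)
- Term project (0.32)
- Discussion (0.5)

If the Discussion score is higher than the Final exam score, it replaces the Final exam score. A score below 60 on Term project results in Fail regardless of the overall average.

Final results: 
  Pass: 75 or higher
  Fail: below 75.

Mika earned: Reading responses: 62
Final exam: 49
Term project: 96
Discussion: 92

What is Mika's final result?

Pass

Discussion (92) > Final exam (49), so Final exam counts as 92.
Term project score 96 ≥ 60: minimum met.
Weighted total:
  Reading responses 62 × 0.07 = 4.34
  Final exam 92 × 0.11 = 10.12
  Term project 96 × 0.32 = 30.72
  Discussion 92 × 0.5 = 46
Sum = 91.18
91.18 ≥ 75 → Pass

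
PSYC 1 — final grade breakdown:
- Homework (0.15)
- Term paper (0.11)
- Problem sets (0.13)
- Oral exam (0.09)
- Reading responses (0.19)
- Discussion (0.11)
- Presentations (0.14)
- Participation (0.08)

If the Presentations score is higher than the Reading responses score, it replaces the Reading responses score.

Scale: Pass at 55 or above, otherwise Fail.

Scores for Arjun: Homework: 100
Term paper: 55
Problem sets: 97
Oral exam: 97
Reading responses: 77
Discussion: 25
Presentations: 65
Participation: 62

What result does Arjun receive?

Pass

Presentations (65) ≤ Reading responses (77), so Reading responses stays at 77.
Weighted total:
  Homework 100 × 0.15 = 15
  Term paper 55 × 0.11 = 6.05
  Problem sets 97 × 0.13 = 12.61
  Oral exam 97 × 0.09 = 8.73
  Reading responses 77 × 0.19 = 14.63
  Discussion 25 × 0.11 = 2.75
  Presentations 65 × 0.14 = 9.1
  Participation 62 × 0.08 = 4.96
Sum = 73.83
73.83 ≥ 55 → Pass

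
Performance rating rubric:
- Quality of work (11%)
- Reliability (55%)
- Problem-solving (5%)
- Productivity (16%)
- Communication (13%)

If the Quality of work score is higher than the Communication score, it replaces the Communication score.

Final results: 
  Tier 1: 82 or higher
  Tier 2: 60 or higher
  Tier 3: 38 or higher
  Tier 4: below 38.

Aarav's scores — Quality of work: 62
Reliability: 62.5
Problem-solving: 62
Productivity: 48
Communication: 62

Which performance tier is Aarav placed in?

Tier 2

Quality of work (62) ≤ Communication (62), so Communication stays at 62.
Weighted total:
  Quality of work 62 × 0.11 = 6.82
  Reliability 62.5 × 0.55 = 34.375
  Problem-solving 62 × 0.05 = 3.1
  Productivity 48 × 0.16 = 7.68
  Communication 62 × 0.13 = 8.06
Sum = 60.035
60.035 is ≥ 60 and < 82 → Tier 2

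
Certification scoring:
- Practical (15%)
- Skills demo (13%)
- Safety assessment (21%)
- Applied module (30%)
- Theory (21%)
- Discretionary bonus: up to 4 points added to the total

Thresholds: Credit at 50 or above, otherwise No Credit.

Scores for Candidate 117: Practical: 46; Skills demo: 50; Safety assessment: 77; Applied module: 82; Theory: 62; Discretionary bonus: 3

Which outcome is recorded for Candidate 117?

Weighted total:
  Practical 46 × 0.15 = 6.9
  Skills demo 50 × 0.13 = 6.5
  Safety assessment 77 × 0.21 = 16.17
  Applied module 82 × 0.3 = 24.6
  Theory 62 × 0.21 = 13.02
Sum = 67.19
Discretionary bonus: 67.19 + 3 = 70.19
70.19 ≥ 50 → Credit

Credit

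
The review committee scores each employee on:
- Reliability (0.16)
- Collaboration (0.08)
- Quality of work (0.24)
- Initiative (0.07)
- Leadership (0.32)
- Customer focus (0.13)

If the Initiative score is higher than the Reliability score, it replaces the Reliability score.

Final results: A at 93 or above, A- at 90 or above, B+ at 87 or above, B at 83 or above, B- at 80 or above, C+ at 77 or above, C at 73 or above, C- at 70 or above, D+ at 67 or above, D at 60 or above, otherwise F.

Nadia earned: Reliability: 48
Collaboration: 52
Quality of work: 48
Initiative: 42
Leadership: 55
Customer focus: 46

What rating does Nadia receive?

F

Initiative (42) ≤ Reliability (48), so Reliability stays at 48.
Weighted total:
  Reliability 48 × 0.16 = 7.68
  Collaboration 52 × 0.08 = 4.16
  Quality of work 48 × 0.24 = 11.52
  Initiative 42 × 0.07 = 2.94
  Leadership 55 × 0.32 = 17.6
  Customer focus 46 × 0.13 = 5.98
Sum = 49.88
49.88 < 60 → F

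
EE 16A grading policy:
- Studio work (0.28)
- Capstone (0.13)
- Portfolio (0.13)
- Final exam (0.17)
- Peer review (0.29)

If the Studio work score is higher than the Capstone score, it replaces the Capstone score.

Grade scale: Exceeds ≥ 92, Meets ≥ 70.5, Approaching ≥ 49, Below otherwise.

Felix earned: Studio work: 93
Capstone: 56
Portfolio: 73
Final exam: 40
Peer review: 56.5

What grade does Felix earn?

Studio work (93) > Capstone (56), so Capstone counts as 93.
Weighted total:
  Studio work 93 × 0.28 = 26.04
  Capstone 93 × 0.13 = 12.09
  Portfolio 73 × 0.13 = 9.49
  Final exam 40 × 0.17 = 6.8
  Peer review 56.5 × 0.29 = 16.385
Sum = 70.805
70.805 is ≥ 70.5 and < 92 → Meets

Meets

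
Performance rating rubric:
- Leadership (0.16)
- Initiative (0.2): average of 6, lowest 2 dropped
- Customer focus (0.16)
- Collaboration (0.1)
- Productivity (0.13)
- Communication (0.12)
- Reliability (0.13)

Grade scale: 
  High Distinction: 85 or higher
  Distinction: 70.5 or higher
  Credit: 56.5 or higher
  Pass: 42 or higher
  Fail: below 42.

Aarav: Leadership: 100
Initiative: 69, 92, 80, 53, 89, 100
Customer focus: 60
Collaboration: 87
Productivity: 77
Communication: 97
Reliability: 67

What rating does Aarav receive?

Distinction

Initiative: drop 53, 69 → average of remaining 4 = 361/4 = 90.25
Weighted total:
  Leadership 100 × 0.16 = 16
  Initiative 90.25 × 0.2 = 18.05
  Customer focus 60 × 0.16 = 9.6
  Collaboration 87 × 0.1 = 8.7
  Productivity 77 × 0.13 = 10.01
  Communication 97 × 0.12 = 11.64
  Reliability 67 × 0.13 = 8.71
Sum = 82.71
82.71 is ≥ 70.5 and < 85 → Distinction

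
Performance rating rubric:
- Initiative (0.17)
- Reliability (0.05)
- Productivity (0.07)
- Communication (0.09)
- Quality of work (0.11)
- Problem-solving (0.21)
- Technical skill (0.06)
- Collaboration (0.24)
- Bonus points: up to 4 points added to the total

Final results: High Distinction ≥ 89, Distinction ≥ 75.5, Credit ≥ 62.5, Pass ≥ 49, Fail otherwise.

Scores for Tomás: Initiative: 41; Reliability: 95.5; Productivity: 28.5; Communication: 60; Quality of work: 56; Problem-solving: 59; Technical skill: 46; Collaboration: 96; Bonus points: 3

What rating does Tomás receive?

Weighted total:
  Initiative 41 × 0.17 = 6.97
  Reliability 95.5 × 0.05 = 4.775
  Productivity 28.5 × 0.07 = 1.995
  Communication 60 × 0.09 = 5.4
  Quality of work 56 × 0.11 = 6.16
  Problem-solving 59 × 0.21 = 12.39
  Technical skill 46 × 0.06 = 2.76
  Collaboration 96 × 0.24 = 23.04
Sum = 63.49
Bonus points: 63.49 + 3 = 66.49
66.49 is ≥ 62.5 and < 75.5 → Credit

Credit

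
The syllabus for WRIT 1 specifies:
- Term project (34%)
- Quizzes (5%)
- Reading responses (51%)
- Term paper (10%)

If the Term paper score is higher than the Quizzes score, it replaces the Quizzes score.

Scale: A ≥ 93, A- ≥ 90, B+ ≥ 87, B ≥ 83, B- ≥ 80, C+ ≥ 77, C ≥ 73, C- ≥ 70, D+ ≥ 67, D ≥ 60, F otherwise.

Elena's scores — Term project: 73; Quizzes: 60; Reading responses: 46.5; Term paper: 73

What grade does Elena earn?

F

Term paper (73) > Quizzes (60), so Quizzes counts as 73.
Weighted total:
  Term project 73 × 0.34 = 24.82
  Quizzes 73 × 0.05 = 3.65
  Reading responses 46.5 × 0.51 = 23.715
  Term paper 73 × 0.1 = 7.3
Sum = 59.485
59.485 < 60 → F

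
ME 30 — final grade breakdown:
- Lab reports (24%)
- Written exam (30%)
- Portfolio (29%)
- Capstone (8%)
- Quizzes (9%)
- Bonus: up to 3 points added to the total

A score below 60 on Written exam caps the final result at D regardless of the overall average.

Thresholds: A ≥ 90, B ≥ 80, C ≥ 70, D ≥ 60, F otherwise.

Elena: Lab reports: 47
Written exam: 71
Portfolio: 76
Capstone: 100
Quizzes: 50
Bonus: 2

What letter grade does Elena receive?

Written exam score 71 ≥ 60: minimum met.
Weighted total:
  Lab reports 47 × 0.24 = 11.28
  Written exam 71 × 0.3 = 21.3
  Portfolio 76 × 0.29 = 22.04
  Capstone 100 × 0.08 = 8
  Quizzes 50 × 0.09 = 4.5
Sum = 67.12
Bonus: 67.12 + 2 = 69.12
69.12 is ≥ 60 and < 70 → D

D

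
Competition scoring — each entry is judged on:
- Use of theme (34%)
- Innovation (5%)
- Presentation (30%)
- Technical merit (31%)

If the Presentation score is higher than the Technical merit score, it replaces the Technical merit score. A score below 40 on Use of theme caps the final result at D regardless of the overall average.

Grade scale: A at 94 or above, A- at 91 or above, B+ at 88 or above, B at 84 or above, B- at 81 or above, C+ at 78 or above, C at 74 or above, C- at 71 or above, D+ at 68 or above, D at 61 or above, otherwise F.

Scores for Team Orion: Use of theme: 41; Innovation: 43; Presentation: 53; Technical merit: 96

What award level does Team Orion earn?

Presentation (53) ≤ Technical merit (96), so Technical merit stays at 96.
Use of theme score 41 ≥ 40: minimum met.
Weighted total:
  Use of theme 41 × 0.34 = 13.94
  Innovation 43 × 0.05 = 2.15
  Presentation 53 × 0.3 = 15.9
  Technical merit 96 × 0.31 = 29.76
Sum = 61.75
61.75 is ≥ 61 and < 68 → D

D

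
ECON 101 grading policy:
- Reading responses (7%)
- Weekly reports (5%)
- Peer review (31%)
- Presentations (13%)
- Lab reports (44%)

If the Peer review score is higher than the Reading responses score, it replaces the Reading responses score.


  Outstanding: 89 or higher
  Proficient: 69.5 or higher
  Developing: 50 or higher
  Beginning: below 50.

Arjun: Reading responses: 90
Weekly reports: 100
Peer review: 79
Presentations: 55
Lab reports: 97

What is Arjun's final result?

Peer review (79) ≤ Reading responses (90), so Reading responses stays at 90.
Weighted total:
  Reading responses 90 × 0.07 = 6.3
  Weekly reports 100 × 0.05 = 5
  Peer review 79 × 0.31 = 24.49
  Presentations 55 × 0.13 = 7.15
  Lab reports 97 × 0.44 = 42.68
Sum = 85.62
85.62 is ≥ 69.5 and < 89 → Proficient

Proficient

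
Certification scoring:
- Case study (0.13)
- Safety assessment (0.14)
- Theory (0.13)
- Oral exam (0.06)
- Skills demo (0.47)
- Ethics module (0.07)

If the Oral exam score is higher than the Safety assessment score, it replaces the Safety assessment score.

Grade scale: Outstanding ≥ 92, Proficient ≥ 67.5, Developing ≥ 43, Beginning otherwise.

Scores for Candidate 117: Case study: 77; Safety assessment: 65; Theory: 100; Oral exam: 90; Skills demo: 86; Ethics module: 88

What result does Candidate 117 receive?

Oral exam (90) > Safety assessment (65), so Safety assessment counts as 90.
Weighted total:
  Case study 77 × 0.13 = 10.01
  Safety assessment 90 × 0.14 = 12.6
  Theory 100 × 0.13 = 13
  Oral exam 90 × 0.06 = 5.4
  Skills demo 86 × 0.47 = 40.42
  Ethics module 88 × 0.07 = 6.16
Sum = 87.59
87.59 is ≥ 67.5 and < 92 → Proficient

Proficient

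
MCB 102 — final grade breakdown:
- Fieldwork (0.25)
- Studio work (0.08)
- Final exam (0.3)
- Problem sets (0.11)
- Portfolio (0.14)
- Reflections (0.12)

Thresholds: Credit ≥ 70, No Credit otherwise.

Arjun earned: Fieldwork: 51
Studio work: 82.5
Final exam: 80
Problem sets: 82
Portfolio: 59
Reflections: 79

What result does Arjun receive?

Weighted total:
  Fieldwork 51 × 0.25 = 12.75
  Studio work 82.5 × 0.08 = 6.6
  Final exam 80 × 0.3 = 24
  Problem sets 82 × 0.11 = 9.02
  Portfolio 59 × 0.14 = 8.26
  Reflections 79 × 0.12 = 9.48
Sum = 70.11
70.11 ≥ 70 → Credit

Credit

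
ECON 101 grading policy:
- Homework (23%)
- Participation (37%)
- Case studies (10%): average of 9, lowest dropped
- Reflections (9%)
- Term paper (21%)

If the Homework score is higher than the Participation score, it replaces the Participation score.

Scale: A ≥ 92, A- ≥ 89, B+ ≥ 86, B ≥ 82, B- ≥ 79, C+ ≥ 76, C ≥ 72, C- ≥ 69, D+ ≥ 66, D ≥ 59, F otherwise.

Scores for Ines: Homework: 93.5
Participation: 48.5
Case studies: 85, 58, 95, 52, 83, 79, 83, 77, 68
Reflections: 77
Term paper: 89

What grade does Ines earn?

A-

Case studies: drop 52 → average of remaining 8 = 628/8 = 78.5
Homework (93.5) > Participation (48.5), so Participation counts as 93.5.
Weighted total:
  Homework 93.5 × 0.23 = 21.505
  Participation 93.5 × 0.37 = 34.595
  Case studies 78.5 × 0.1 = 7.85
  Reflections 77 × 0.09 = 6.93
  Term paper 89 × 0.21 = 18.69
Sum = 89.57
89.57 is ≥ 89 and < 92 → A-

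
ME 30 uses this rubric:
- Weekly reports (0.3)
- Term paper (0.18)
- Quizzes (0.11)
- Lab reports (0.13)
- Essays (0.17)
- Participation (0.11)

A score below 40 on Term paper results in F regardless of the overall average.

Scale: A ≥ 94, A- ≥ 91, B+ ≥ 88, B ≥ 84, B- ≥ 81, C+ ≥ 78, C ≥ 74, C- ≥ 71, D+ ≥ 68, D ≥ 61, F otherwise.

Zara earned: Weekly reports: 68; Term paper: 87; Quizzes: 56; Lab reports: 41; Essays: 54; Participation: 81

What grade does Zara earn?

D

Term paper score 87 ≥ 40: minimum met.
Weighted total:
  Weekly reports 68 × 0.3 = 20.4
  Term paper 87 × 0.18 = 15.66
  Quizzes 56 × 0.11 = 6.16
  Lab reports 41 × 0.13 = 5.33
  Essays 54 × 0.17 = 9.18
  Participation 81 × 0.11 = 8.91
Sum = 65.64
65.64 is ≥ 61 and < 68 → D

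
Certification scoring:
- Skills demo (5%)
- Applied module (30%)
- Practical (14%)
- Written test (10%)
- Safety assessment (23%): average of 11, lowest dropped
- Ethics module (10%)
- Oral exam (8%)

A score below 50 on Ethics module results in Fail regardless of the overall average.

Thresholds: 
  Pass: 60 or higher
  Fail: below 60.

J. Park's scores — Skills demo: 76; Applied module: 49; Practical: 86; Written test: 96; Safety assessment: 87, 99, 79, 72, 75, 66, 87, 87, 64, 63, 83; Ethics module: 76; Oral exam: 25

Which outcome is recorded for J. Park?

Pass

Safety assessment: drop 63 → average of remaining 10 = 799/10 = 79.9
Ethics module score 76 ≥ 50: minimum met.
Weighted total:
  Skills demo 76 × 0.05 = 3.8
  Applied module 49 × 0.3 = 14.7
  Practical 86 × 0.14 = 12.04
  Written test 96 × 0.1 = 9.6
  Safety assessment 79.9 × 0.23 = 18.377
  Ethics module 76 × 0.1 = 7.6
  Oral exam 25 × 0.08 = 2
Sum = 68.117
68.117 ≥ 60 → Pass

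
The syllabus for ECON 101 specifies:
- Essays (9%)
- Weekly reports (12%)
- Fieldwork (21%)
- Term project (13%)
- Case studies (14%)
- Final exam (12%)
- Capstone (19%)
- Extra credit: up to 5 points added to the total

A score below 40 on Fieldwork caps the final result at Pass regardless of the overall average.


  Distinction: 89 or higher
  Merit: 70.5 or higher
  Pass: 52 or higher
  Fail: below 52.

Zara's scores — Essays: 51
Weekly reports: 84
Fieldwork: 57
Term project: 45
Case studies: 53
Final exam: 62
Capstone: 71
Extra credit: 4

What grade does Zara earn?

Pass

Fieldwork score 57 ≥ 40: minimum met.
Weighted total:
  Essays 51 × 0.09 = 4.59
  Weekly reports 84 × 0.12 = 10.08
  Fieldwork 57 × 0.21 = 11.97
  Term project 45 × 0.13 = 5.85
  Case studies 53 × 0.14 = 7.42
  Final exam 62 × 0.12 = 7.44
  Capstone 71 × 0.19 = 13.49
Sum = 60.84
Extra credit: 60.84 + 4 = 64.84
64.84 is ≥ 52 and < 70.5 → Pass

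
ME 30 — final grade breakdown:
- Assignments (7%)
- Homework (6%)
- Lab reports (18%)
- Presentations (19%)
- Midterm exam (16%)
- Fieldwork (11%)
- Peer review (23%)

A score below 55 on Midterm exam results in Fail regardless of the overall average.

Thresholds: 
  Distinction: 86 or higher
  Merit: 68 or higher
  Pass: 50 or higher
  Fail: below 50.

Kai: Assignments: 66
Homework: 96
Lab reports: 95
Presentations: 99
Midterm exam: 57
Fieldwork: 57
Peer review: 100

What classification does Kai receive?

Merit

Midterm exam score 57 ≥ 55: minimum met.
Weighted total:
  Assignments 66 × 0.07 = 4.62
  Homework 96 × 0.06 = 5.76
  Lab reports 95 × 0.18 = 17.1
  Presentations 99 × 0.19 = 18.81
  Midterm exam 57 × 0.16 = 9.12
  Fieldwork 57 × 0.11 = 6.27
  Peer review 100 × 0.23 = 23
Sum = 84.68
84.68 is ≥ 68 and < 86 → Merit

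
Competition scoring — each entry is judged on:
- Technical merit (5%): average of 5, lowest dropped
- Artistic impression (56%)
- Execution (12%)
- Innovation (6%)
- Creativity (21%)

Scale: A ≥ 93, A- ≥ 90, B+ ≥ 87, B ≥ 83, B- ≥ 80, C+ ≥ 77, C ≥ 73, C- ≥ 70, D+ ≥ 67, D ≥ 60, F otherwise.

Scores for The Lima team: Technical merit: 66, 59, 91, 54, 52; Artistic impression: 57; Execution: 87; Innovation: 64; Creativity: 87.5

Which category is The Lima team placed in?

D+

Technical merit: drop 52 → average of remaining 4 = 270/4 = 67.5
Weighted total:
  Technical merit 67.5 × 0.05 = 3.375
  Artistic impression 57 × 0.56 = 31.92
  Execution 87 × 0.12 = 10.44
  Innovation 64 × 0.06 = 3.84
  Creativity 87.5 × 0.21 = 18.375
Sum = 67.95
67.95 is ≥ 67 and < 70 → D+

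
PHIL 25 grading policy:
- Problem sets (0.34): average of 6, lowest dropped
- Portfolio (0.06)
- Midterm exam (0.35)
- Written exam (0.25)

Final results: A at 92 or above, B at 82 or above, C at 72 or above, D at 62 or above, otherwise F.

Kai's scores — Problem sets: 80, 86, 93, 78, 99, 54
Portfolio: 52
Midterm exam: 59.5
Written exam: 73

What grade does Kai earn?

Problem sets: drop 54 → average of remaining 5 = 436/5 = 87.2
Weighted total:
  Problem sets 87.2 × 0.34 = 29.648
  Portfolio 52 × 0.06 = 3.12
  Midterm exam 59.5 × 0.35 = 20.825
  Written exam 73 × 0.25 = 18.25
Sum = 71.843
71.843 is ≥ 62 and < 72 → D

D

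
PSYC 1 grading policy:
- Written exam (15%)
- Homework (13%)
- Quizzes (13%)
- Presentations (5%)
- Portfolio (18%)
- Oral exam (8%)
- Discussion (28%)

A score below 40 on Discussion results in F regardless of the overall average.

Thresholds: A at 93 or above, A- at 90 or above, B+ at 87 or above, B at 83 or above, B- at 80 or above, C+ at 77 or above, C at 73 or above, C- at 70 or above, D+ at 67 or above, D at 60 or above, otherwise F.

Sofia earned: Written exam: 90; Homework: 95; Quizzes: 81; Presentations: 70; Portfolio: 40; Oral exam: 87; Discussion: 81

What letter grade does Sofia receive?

Discussion score 81 ≥ 40: minimum met.
Weighted total:
  Written exam 90 × 0.15 = 13.5
  Homework 95 × 0.13 = 12.35
  Quizzes 81 × 0.13 = 10.53
  Presentations 70 × 0.05 = 3.5
  Portfolio 40 × 0.18 = 7.2
  Oral exam 87 × 0.08 = 6.96
  Discussion 81 × 0.28 = 22.68
Sum = 76.72
76.72 is ≥ 73 and < 77 → C

C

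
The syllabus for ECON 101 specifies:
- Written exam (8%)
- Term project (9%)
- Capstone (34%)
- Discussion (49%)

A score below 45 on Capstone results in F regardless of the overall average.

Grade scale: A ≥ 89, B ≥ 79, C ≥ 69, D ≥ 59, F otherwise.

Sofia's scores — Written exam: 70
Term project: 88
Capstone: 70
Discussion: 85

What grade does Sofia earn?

C

Capstone score 70 ≥ 45: minimum met.
Weighted total:
  Written exam 70 × 0.08 = 5.6
  Term project 88 × 0.09 = 7.92
  Capstone 70 × 0.34 = 23.8
  Discussion 85 × 0.49 = 41.65
Sum = 78.97
78.97 is ≥ 69 and < 79 → C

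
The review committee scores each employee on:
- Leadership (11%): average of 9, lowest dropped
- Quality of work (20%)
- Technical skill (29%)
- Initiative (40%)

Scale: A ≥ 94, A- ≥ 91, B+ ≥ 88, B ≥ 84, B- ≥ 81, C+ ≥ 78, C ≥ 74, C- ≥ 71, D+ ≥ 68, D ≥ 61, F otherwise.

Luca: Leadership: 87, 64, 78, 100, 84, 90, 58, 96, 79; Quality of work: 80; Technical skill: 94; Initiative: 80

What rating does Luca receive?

B

Leadership: drop 58 → average of remaining 8 = 678/8 = 84.75
Weighted total:
  Leadership 84.75 × 0.11 = 9.3225
  Quality of work 80 × 0.2 = 16
  Technical skill 94 × 0.29 = 27.26
  Initiative 80 × 0.4 = 32
Sum = 84.5825
84.5825 is ≥ 84 and < 88 → B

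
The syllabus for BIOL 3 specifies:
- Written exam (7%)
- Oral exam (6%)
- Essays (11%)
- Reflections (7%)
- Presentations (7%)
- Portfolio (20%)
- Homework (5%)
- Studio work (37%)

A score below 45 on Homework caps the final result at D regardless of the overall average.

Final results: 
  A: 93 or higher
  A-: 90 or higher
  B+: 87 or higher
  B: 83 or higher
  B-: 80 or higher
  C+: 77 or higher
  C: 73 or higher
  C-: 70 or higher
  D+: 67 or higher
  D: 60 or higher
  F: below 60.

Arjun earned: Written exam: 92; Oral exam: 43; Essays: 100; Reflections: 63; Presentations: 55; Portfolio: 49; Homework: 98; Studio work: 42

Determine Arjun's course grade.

Homework score 98 ≥ 45: minimum met.
Weighted total:
  Written exam 92 × 0.07 = 6.44
  Oral exam 43 × 0.06 = 2.58
  Essays 100 × 0.11 = 11
  Reflections 63 × 0.07 = 4.41
  Presentations 55 × 0.07 = 3.85
  Portfolio 49 × 0.2 = 9.8
  Homework 98 × 0.05 = 4.9
  Studio work 42 × 0.37 = 15.54
Sum = 58.52
58.52 < 60 → F

F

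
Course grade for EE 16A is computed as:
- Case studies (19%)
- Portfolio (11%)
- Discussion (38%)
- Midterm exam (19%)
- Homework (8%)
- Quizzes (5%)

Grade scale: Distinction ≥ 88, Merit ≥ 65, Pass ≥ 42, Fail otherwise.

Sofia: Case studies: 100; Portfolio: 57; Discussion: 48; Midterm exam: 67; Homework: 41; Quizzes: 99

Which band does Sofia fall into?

Pass

Weighted total:
  Case studies 100 × 0.19 = 19
  Portfolio 57 × 0.11 = 6.27
  Discussion 48 × 0.38 = 18.24
  Midterm exam 67 × 0.19 = 12.73
  Homework 41 × 0.08 = 3.28
  Quizzes 99 × 0.05 = 4.95
Sum = 64.47
64.47 is ≥ 42 and < 65 → Pass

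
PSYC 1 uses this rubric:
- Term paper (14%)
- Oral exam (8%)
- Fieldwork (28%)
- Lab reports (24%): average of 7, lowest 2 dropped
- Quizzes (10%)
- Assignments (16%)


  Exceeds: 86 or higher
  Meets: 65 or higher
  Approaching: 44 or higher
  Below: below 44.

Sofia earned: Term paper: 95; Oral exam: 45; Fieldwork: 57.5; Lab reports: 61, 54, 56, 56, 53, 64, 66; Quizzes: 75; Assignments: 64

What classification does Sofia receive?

Lab reports: drop 53, 54 → average of remaining 5 = 303/5 = 60.6
Weighted total:
  Term paper 95 × 0.14 = 13.3
  Oral exam 45 × 0.08 = 3.6
  Fieldwork 57.5 × 0.28 = 16.1
  Lab reports 60.6 × 0.24 = 14.544
  Quizzes 75 × 0.1 = 7.5
  Assignments 64 × 0.16 = 10.24
Sum = 65.284
65.284 is ≥ 65 and < 86 → Meets

Meets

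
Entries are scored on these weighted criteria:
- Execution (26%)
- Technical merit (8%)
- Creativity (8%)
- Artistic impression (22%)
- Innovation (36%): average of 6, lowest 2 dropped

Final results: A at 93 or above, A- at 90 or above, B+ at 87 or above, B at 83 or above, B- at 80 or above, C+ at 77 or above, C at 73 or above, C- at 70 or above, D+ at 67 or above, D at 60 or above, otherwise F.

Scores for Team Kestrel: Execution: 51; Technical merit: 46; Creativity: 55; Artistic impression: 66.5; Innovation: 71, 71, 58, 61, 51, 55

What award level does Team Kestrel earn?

Innovation: drop 51, 55 → average of remaining 4 = 261/4 = 65.25
Weighted total:
  Execution 51 × 0.26 = 13.26
  Technical merit 46 × 0.08 = 3.68
  Creativity 55 × 0.08 = 4.4
  Artistic impression 66.5 × 0.22 = 14.63
  Innovation 65.25 × 0.36 = 23.49
Sum = 59.46
59.46 < 60 → F

F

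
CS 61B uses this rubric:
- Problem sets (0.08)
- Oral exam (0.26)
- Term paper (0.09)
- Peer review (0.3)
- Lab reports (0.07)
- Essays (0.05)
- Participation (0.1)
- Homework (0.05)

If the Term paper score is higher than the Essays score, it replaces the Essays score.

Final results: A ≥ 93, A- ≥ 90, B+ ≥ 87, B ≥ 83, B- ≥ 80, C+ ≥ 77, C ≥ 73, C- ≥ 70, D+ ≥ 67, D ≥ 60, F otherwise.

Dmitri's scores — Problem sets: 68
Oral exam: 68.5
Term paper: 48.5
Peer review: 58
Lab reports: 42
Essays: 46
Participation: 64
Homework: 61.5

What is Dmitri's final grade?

F

Term paper (48.5) > Essays (46), so Essays counts as 48.5.
Weighted total:
  Problem sets 68 × 0.08 = 5.44
  Oral exam 68.5 × 0.26 = 17.81
  Term paper 48.5 × 0.09 = 4.365
  Peer review 58 × 0.3 = 17.4
  Lab reports 42 × 0.07 = 2.94
  Essays 48.5 × 0.05 = 2.425
  Participation 64 × 0.1 = 6.4
  Homework 61.5 × 0.05 = 3.075
Sum = 59.855
59.855 < 60 → F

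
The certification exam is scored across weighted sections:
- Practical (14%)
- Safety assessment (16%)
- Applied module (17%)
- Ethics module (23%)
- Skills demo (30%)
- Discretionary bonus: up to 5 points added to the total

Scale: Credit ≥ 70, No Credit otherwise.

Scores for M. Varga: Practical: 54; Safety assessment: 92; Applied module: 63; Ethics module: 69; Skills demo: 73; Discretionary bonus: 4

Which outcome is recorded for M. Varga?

Weighted total:
  Practical 54 × 0.14 = 7.56
  Safety assessment 92 × 0.16 = 14.72
  Applied module 63 × 0.17 = 10.71
  Ethics module 69 × 0.23 = 15.87
  Skills demo 73 × 0.3 = 21.9
Sum = 70.76
Discretionary bonus: 70.76 + 4 = 74.76
74.76 ≥ 70 → Credit

Credit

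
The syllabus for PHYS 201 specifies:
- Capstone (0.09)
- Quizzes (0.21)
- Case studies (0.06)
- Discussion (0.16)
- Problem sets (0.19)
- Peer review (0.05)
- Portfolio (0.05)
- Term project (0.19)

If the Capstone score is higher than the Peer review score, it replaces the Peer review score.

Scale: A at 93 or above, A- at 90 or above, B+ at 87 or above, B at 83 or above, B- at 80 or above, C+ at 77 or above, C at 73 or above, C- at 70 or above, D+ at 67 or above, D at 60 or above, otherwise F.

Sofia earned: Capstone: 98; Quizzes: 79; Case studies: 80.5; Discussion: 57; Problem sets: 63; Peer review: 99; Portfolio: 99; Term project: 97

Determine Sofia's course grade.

Capstone (98) ≤ Peer review (99), so Peer review stays at 99.
Weighted total:
  Capstone 98 × 0.09 = 8.82
  Quizzes 79 × 0.21 = 16.59
  Case studies 80.5 × 0.06 = 4.83
  Discussion 57 × 0.16 = 9.12
  Problem sets 63 × 0.19 = 11.97
  Peer review 99 × 0.05 = 4.95
  Portfolio 99 × 0.05 = 4.95
  Term project 97 × 0.19 = 18.43
Sum = 79.66
79.66 is ≥ 77 and < 80 → C+

C+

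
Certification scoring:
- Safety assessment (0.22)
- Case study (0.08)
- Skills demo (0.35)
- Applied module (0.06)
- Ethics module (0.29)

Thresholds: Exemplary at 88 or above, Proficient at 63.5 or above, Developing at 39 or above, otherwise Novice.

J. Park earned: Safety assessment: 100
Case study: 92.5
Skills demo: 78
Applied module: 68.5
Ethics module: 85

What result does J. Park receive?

Weighted total:
  Safety assessment 100 × 0.22 = 22
  Case study 92.5 × 0.08 = 7.4
  Skills demo 78 × 0.35 = 27.3
  Applied module 68.5 × 0.06 = 4.11
  Ethics module 85 × 0.29 = 24.65
Sum = 85.46
85.46 is ≥ 63.5 and < 88 → Proficient

Proficient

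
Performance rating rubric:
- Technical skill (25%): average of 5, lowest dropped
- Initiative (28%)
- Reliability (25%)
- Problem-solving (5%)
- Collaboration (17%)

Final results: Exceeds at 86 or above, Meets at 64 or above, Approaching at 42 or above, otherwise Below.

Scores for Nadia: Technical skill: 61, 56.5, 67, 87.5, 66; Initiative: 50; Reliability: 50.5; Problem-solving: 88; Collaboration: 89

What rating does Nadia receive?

Technical skill: drop 56.5 → average of remaining 4 = 281.5/4 = 70.375
Weighted total:
  Technical skill 70.375 × 0.25 = 17.59375
  Initiative 50 × 0.28 = 14
  Reliability 50.5 × 0.25 = 12.625
  Problem-solving 88 × 0.05 = 4.4
  Collaboration 89 × 0.17 = 15.13
Sum = 63.74875
63.74875 is ≥ 42 and < 64 → Approaching

Approaching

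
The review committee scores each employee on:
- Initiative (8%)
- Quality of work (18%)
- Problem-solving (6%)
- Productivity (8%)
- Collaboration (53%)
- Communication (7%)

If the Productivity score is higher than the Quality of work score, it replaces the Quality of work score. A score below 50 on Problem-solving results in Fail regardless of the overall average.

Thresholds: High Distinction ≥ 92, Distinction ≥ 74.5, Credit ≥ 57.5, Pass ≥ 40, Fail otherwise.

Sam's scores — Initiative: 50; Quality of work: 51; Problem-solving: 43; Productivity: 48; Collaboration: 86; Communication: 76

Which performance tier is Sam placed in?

Productivity (48) ≤ Quality of work (51), so Quality of work stays at 51.
Problem-solving score 43 < 50: minimum not met.
Weighted total:
  Initiative 50 × 0.08 = 4
  Quality of work 51 × 0.18 = 9.18
  Problem-solving 43 × 0.06 = 2.58
  Productivity 48 × 0.08 = 3.84
  Collaboration 86 × 0.53 = 45.58
  Communication 76 × 0.07 = 5.32
Sum = 70.5
Because the Problem-solving minimum was not met, the result is Fail.

Fail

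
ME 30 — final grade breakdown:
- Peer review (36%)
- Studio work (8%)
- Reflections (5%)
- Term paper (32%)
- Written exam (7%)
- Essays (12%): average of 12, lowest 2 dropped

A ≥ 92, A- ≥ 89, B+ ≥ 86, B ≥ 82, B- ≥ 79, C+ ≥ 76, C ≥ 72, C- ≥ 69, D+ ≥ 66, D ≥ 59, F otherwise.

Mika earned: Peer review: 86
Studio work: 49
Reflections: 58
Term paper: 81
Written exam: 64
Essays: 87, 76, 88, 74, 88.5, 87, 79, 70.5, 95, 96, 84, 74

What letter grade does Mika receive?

Essays: drop 70.5, 74 → average of remaining 10 = 854.5/10 = 85.45
Weighted total:
  Peer review 86 × 0.36 = 30.96
  Studio work 49 × 0.08 = 3.92
  Reflections 58 × 0.05 = 2.9
  Term paper 81 × 0.32 = 25.92
  Written exam 64 × 0.07 = 4.48
  Essays 85.45 × 0.12 = 10.254
Sum = 78.434
78.434 is ≥ 76 and < 79 → C+

C+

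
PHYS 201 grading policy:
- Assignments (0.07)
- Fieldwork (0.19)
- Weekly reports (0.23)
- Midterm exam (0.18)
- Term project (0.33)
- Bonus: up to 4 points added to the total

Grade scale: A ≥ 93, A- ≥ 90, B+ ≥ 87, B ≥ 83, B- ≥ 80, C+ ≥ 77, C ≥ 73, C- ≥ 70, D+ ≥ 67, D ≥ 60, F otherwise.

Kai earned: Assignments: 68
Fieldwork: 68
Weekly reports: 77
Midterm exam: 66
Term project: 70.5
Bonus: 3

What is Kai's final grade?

C

Weighted total:
  Assignments 68 × 0.07 = 4.76
  Fieldwork 68 × 0.19 = 12.92
  Weekly reports 77 × 0.23 = 17.71
  Midterm exam 66 × 0.18 = 11.88
  Term project 70.5 × 0.33 = 23.265
Sum = 70.535
Bonus: 70.535 + 3 = 73.535
73.535 is ≥ 73 and < 77 → C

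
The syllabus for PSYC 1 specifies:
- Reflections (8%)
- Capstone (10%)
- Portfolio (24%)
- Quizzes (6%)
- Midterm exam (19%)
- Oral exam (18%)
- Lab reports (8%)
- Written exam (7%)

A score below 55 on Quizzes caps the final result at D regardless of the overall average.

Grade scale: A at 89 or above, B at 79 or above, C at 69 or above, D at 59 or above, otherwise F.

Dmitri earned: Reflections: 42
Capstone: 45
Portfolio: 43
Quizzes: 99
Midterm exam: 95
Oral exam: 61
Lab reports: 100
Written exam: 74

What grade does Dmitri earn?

Quizzes score 99 ≥ 55: minimum met.
Weighted total:
  Reflections 42 × 0.08 = 3.36
  Capstone 45 × 0.1 = 4.5
  Portfolio 43 × 0.24 = 10.32
  Quizzes 99 × 0.06 = 5.94
  Midterm exam 95 × 0.19 = 18.05
  Oral exam 61 × 0.18 = 10.98
  Lab reports 100 × 0.08 = 8
  Written exam 74 × 0.07 = 5.18
Sum = 66.33
66.33 is ≥ 59 and < 69 → D

D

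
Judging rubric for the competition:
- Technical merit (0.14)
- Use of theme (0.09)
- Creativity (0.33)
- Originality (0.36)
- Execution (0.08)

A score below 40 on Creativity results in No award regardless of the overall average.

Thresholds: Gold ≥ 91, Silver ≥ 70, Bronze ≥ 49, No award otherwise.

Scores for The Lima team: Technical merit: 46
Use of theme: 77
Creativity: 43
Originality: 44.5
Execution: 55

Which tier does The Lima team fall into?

Creativity score 43 ≥ 40: minimum met.
Weighted total:
  Technical merit 46 × 0.14 = 6.44
  Use of theme 77 × 0.09 = 6.93
  Creativity 43 × 0.33 = 14.19
  Originality 44.5 × 0.36 = 16.02
  Execution 55 × 0.08 = 4.4
Sum = 47.98
47.98 < 49 → No award

No award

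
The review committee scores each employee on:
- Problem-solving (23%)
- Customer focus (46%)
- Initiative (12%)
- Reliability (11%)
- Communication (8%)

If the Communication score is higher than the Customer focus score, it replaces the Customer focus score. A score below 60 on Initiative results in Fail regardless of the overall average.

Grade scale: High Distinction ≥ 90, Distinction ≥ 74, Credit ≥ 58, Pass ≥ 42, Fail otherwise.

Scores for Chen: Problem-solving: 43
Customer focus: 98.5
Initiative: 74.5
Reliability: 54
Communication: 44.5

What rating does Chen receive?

Communication (44.5) ≤ Customer focus (98.5), so Customer focus stays at 98.5.
Initiative score 74.5 ≥ 60: minimum met.
Weighted total:
  Problem-solving 43 × 0.23 = 9.89
  Customer focus 98.5 × 0.46 = 45.31
  Initiative 74.5 × 0.12 = 8.94
  Reliability 54 × 0.11 = 5.94
  Communication 44.5 × 0.08 = 3.56
Sum = 73.64
73.64 is ≥ 58 and < 74 → Credit

Credit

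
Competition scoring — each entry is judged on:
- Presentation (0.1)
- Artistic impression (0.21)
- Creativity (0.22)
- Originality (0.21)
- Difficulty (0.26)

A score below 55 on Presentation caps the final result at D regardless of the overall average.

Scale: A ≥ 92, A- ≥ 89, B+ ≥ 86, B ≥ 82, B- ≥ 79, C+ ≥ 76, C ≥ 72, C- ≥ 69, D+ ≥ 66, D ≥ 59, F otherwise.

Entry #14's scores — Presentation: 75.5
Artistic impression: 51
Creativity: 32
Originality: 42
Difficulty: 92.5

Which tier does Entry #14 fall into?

Presentation score 75.5 ≥ 55: minimum met.
Weighted total:
  Presentation 75.5 × 0.1 = 7.55
  Artistic impression 51 × 0.21 = 10.71
  Creativity 32 × 0.22 = 7.04
  Originality 42 × 0.21 = 8.82
  Difficulty 92.5 × 0.26 = 24.05
Sum = 58.17
58.17 < 59 → F

F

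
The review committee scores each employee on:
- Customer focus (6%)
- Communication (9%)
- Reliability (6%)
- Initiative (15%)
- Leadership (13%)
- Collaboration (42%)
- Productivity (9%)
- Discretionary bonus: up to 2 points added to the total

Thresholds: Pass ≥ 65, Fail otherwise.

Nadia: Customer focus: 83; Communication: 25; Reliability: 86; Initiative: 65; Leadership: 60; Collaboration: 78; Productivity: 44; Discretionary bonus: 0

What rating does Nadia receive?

Weighted total:
  Customer focus 83 × 0.06 = 4.98
  Communication 25 × 0.09 = 2.25
  Reliability 86 × 0.06 = 5.16
  Initiative 65 × 0.15 = 9.75
  Leadership 60 × 0.13 = 7.8
  Collaboration 78 × 0.42 = 32.76
  Productivity 44 × 0.09 = 3.96
Sum = 66.66
Discretionary bonus: 66.66 + 0 = 66.66
66.66 ≥ 65 → Pass

Pass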